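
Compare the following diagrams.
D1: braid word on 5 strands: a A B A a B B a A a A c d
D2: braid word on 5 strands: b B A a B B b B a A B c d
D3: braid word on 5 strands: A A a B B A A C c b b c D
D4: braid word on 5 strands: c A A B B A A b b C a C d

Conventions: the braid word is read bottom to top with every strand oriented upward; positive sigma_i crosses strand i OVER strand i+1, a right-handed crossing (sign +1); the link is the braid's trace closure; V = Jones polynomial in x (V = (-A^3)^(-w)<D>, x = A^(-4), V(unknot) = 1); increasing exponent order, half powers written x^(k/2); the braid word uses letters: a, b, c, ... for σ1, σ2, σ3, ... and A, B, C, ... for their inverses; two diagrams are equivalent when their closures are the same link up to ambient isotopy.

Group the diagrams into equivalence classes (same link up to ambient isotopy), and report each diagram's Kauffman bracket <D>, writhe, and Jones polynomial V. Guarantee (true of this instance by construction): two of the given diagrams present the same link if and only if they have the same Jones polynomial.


grouping into links: {D1, D2} | {D3, D4}
V(D1) = x^(-9/2) - x^(-5/2) - x^(-3/2) - x^(-1/2)  (w -1, c 13, <D> = A^-1 + A^3 + A^7 - A^15)
D2 (bracket A^-1 + A^3 + A^7 - A^15; 13 crossings at w = -1): V = x^(-9/2) - x^(-5/2) - x^(-3/2) - x^(-1/2)
V(D3) = x^(-11/2) - x^(-9/2) + x^(-7/2) - 2x^(-5/2) + x^(-3/2) - 2x^(-1/2)  [13 crossings, <D> = 2A^-7 - A^-3 + 2A - A^5 + A^9 - A^13, w = -3]
D4 (bracket 2A^-7 - A^-3 + 2A - A^5 + A^9 - A^13; 13 crossings at w = -3): V = x^(-11/2) - x^(-9/2) + x^(-7/2) - 2x^(-5/2) + x^(-3/2) - 2x^(-1/2)
key observation: comparing 4 Jones polynomials yields 2 groups


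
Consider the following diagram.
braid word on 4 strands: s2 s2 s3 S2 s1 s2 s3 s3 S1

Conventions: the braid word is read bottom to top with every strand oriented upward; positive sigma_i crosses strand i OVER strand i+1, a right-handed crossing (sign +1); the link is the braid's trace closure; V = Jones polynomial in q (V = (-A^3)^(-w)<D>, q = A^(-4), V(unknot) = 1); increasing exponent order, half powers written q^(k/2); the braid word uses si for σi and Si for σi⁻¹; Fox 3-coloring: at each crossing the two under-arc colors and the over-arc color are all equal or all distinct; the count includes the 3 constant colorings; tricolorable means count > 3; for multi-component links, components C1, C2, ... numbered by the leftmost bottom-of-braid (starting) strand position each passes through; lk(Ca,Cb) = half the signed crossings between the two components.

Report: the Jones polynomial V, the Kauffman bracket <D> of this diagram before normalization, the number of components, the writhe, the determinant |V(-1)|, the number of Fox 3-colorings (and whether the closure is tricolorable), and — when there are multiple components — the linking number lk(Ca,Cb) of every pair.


V = q - q^2 + 2q^3 - q^4 + q^5 - q^6
<D> = A^-9 - A^-5 + A^-1 - 2A^3 + A^7 - A^11 (w = +5)
1 component over 9 crossings, w = +5
3 Fox colorings among 3^9, |V(-1)| = 7: not tricolorable
why: w = +5 (over 9 crossings) is diagram-only; (-A^3)^(-5) removes it from V


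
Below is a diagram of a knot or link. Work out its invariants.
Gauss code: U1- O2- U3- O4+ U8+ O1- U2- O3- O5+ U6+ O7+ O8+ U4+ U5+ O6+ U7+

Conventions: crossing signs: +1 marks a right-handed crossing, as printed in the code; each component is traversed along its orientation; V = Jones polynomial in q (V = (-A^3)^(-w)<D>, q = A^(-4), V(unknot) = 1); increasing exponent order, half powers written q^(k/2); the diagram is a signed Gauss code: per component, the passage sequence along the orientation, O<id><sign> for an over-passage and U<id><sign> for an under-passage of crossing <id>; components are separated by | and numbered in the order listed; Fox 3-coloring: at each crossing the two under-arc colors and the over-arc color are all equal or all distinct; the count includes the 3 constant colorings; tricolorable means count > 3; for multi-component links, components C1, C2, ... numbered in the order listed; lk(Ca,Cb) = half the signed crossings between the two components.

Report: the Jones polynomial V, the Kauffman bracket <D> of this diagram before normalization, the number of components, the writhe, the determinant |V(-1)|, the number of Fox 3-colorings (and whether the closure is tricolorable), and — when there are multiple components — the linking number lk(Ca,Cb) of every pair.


V(q) = -q^-1 + 2 - q + 2q^2 - q^3 + q^4 - q^5
bracket: -A^-14 + A^-10 - A^-6 + 2A^-2 - A^2 + 2A^6 - A^10, w = +2
1 component, writhe +2, over 8 crossings
det 9, colorings 9 of 3^8 — tricolorable
observation: V spans 6 powers of q: at least 6 crossings in any diagram


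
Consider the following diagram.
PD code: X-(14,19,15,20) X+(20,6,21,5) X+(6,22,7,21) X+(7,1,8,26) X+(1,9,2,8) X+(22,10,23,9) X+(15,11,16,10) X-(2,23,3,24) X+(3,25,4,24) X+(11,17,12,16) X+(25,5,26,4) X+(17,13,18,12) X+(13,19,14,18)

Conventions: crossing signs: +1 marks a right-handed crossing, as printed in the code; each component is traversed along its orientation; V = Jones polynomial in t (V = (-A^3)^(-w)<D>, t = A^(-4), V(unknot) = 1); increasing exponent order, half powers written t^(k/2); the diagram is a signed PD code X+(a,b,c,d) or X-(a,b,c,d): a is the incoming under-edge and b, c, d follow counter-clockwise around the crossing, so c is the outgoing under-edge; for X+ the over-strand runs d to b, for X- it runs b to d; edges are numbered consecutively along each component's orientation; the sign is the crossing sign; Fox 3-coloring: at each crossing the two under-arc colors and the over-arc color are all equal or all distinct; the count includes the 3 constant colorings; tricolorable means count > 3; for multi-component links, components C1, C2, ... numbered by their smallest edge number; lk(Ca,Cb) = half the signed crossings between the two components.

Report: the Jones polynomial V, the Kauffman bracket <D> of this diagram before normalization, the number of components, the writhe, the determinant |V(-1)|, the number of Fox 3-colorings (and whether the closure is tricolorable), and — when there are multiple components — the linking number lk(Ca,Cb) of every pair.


V(t) = t^3 + 2t^5 - 2t^6 + 2t^7 - 3t^8 + 2t^9 - 2t^10 + t^11
bracket: -A^-17 + 2A^-13 - 2A^-9 + 3A^-5 - 2A^-1 + 2A^3 - 2A^7 - A^15, w = +9
1 component, writhe +9, over 13 crossings
det 15, colorings 9 of 3^13 — tricolorable
observation: V spans 8 powers of t: at least 8 crossings in any diagram


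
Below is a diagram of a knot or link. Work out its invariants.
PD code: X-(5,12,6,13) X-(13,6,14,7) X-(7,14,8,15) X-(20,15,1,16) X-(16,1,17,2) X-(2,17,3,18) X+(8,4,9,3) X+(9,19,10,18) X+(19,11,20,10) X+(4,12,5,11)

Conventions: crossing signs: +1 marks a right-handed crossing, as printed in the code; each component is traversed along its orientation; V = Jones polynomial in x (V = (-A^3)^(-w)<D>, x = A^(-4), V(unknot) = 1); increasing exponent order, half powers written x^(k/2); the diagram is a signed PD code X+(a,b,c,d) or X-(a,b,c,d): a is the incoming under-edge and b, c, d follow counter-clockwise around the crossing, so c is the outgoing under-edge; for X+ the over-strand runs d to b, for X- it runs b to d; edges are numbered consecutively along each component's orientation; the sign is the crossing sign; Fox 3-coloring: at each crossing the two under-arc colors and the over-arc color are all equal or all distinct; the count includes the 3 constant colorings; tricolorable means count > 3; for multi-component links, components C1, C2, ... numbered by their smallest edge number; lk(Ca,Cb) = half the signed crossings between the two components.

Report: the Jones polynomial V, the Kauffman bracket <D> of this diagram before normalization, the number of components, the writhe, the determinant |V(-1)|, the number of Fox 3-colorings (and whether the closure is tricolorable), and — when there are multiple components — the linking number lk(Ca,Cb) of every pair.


Jones polynomial: V(x) = x^-5 - 2x^-4 + 2x^-3 - 2x^-2 + 2x^-1 - 1 + x
<D> = A^-10 - A^-6 + 2A^-2 - 2A^2 + 2A^6 - 2A^10 + A^14; writhe -2
components 1, writhe -2 (10 crossings)
3-colorings: 3 of 3^10, det 11 — not tricolorable
note: V spans 6 powers of x: at least 6 crossings in any diagram


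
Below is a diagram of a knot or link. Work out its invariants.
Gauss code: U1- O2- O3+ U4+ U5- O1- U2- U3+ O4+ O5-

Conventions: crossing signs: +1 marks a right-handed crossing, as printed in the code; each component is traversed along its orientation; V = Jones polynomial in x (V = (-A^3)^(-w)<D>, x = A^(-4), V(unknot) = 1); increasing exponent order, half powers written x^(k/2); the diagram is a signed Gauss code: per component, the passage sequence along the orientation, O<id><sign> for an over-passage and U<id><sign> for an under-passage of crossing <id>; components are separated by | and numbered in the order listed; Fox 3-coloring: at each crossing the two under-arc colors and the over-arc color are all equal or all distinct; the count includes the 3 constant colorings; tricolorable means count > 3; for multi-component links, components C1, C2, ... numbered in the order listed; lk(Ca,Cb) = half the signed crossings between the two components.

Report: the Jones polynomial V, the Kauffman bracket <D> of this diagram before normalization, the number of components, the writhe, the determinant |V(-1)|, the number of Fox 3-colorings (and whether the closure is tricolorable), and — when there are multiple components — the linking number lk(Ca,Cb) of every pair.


V = 1
<D> = -A^-3 (w = -1)
1 component over 5 crossings, w = -1
3 Fox colorings among 3^5, |V(-1)| = 1: not tricolorable
why: det 1 = |V(-1)|; not divisible by 3, so not tricolorable


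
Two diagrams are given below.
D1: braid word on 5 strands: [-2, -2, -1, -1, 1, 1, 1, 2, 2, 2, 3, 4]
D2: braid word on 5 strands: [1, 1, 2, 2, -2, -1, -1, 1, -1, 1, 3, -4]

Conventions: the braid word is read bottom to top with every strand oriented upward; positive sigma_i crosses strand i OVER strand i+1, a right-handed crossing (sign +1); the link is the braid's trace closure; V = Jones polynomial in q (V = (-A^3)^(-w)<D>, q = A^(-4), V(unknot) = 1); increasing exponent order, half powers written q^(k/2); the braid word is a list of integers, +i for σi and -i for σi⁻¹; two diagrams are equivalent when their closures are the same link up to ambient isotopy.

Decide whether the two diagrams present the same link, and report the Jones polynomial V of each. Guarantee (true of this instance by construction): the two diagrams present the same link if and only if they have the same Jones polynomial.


same link: yes
V(D1) = 1  [12 crossings, <D> = A^12, w = +4]
D2 (bracket A^6; 12 crossings at w = +2): V = 1
note: from 12 to 12 crossings by R-moves: one link, two diagrams


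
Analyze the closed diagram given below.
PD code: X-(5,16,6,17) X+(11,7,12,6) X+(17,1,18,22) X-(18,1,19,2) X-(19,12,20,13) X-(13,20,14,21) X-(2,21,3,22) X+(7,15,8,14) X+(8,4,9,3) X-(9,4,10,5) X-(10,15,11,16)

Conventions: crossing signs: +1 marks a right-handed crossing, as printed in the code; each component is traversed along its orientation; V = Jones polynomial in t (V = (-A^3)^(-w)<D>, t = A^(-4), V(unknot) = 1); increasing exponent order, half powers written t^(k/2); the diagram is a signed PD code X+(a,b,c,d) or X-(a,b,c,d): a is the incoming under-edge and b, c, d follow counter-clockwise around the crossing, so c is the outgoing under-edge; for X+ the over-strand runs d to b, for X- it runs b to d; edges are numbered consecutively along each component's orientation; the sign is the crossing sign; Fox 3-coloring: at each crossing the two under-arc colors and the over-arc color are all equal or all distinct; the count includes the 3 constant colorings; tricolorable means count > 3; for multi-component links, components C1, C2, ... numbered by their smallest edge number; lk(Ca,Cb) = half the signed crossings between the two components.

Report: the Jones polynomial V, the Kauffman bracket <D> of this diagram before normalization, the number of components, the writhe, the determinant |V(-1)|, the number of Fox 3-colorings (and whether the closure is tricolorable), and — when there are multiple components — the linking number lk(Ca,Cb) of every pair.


V(t) = -t^-4 + t^-3 + t^-1
bracket: -A^-5 - A^3 + A^7, w = -3
1 component, writhe -3, over 11 crossings
det 3, colorings 9 of 3^11 — tricolorable
observation: det 3 = |V(-1)|; divisible by 3, so tricolorable


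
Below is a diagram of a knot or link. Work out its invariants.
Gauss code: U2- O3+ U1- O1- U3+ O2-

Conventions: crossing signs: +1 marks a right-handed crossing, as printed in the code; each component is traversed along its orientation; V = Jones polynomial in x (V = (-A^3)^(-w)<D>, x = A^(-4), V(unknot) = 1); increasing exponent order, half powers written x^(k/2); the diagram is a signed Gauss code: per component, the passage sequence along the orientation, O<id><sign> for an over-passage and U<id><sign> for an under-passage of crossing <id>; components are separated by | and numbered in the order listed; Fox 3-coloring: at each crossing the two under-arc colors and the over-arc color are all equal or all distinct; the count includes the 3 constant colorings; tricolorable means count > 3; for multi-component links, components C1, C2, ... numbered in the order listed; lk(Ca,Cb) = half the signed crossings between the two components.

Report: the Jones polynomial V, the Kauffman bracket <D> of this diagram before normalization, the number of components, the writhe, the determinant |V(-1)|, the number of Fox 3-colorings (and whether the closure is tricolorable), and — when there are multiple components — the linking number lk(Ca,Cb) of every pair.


V = 1
<D> = -A^-3 (w = -1)
1 component over 3 crossings, w = -1
3 Fox colorings among 3^3, |V(-1)| = 1: not tricolorable
why: w = -1 (over 3 crossings) is diagram-only; (-A^3)^(1) removes it from V


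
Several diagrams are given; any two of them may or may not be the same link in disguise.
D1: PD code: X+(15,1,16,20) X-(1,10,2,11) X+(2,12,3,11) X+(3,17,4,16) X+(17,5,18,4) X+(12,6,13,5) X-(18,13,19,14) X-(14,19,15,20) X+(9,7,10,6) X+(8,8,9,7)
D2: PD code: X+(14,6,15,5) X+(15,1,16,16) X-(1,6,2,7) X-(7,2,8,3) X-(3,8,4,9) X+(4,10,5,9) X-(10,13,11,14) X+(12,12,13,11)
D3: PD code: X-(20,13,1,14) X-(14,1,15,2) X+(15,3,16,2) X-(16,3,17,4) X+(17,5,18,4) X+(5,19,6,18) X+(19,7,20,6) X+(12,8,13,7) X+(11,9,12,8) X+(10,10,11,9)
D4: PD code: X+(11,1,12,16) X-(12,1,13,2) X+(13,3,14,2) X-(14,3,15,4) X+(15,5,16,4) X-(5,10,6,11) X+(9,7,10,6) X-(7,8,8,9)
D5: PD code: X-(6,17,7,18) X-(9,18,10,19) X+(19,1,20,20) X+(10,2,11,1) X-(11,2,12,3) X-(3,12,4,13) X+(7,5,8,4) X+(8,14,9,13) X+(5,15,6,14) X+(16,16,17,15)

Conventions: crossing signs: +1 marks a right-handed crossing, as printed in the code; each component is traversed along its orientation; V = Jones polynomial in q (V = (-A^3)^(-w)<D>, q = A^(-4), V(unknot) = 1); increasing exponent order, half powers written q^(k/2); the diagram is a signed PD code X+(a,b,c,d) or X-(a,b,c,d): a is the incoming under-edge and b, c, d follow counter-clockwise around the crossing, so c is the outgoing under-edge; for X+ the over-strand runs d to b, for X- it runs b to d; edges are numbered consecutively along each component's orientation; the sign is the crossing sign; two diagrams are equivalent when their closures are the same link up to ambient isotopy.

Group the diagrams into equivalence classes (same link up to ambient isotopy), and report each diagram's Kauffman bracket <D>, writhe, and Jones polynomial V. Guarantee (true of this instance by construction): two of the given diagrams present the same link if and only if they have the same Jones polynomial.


classes: {D1, D2, D3, D4, D5}
V(D1) = 1  [10 crossings, <D> = A^12, w = +4]
V(D2) = 1  [8 crossings, <D> = 1, w = 0]
V(D3) = 1  (w +4, c 10, <D> = A^12)
V(D4) = 1  (w 0, c 8, <D> = 1)
D5 (bracket A^6; 10 crossings at w = +2): V = 1
note: all 5 diagrams share one V(q), hence one class


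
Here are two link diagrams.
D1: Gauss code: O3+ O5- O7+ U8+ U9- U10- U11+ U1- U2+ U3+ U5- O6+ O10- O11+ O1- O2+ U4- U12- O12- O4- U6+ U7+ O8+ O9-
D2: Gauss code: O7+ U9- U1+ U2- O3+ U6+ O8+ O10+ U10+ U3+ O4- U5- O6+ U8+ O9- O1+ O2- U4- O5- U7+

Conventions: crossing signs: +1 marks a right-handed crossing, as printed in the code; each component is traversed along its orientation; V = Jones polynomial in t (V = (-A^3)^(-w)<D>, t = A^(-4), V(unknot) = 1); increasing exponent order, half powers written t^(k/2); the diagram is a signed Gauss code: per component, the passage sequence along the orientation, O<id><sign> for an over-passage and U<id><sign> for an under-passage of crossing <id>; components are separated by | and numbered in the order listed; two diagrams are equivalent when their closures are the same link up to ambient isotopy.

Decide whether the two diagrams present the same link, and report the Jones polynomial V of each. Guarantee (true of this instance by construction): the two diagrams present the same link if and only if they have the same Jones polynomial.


equivalent: no
D1 (bracket 1; 12 crossings at w = 0): V = 1
V(D2) = -t^-3 + 2t^-2 - 2t^-1 + 3 - 2t + 2t^2 - t^3  (w +2, c 10, <D> = -A^-6 + 2A^-2 - 2A^2 + 3A^6 - 2A^10 + 2A^14 - A^18)
key observation: V(t) takes 2 values over 2 diagrams, fixing the grouping


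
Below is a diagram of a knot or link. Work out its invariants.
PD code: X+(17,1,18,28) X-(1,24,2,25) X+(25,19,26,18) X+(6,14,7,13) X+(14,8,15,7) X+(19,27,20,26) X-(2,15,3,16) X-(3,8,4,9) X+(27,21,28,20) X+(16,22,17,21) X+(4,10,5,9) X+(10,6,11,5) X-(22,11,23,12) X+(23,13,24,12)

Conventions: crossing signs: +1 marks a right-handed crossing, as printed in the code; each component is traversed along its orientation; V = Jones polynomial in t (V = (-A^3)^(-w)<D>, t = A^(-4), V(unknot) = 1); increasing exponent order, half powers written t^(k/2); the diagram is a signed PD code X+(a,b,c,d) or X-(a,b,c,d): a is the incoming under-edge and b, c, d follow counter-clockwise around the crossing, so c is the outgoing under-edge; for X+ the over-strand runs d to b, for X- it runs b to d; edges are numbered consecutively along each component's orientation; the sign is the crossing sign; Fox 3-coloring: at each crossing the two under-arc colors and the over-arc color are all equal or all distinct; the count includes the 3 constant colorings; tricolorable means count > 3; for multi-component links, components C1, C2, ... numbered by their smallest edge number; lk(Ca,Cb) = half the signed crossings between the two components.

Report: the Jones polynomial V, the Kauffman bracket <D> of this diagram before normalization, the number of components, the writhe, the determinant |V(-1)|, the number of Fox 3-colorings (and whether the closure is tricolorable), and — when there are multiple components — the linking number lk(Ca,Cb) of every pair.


Jones polynomial: V(t) = t^2 + 2t^4 - 2t^5 + t^6 - 2t^7 + t^8
<D> = A^-14 - 2A^-10 + A^-6 - 2A^-2 + 2A^2 + A^10; writhe +6
components 1, writhe +6 (14 crossings)
3-colorings: 27 of 3^14, det 9 — tricolorable
note: the span of V is 6, forcing >= 6 crossings in any diagram


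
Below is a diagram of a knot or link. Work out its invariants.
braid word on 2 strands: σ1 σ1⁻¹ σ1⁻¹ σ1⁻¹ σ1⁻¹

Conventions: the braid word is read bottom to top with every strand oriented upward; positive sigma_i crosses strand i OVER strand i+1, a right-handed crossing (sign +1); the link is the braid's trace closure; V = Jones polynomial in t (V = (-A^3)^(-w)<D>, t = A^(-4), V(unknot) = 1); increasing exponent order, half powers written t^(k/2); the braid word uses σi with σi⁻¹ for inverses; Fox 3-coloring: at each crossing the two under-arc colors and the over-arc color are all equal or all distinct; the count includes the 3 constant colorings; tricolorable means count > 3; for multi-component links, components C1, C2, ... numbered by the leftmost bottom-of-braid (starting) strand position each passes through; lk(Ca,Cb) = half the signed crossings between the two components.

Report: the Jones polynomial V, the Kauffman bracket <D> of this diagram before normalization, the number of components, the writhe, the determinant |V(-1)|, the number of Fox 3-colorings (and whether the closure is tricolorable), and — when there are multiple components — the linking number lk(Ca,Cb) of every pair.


V = -t^-4 + t^-3 + t^-1
<D> = -A^-5 - A^3 + A^7 (w = -3)
1 component over 5 crossings, w = -3
9 Fox colorings among 3^5, |V(-1)| = 3: tricolorable
why: V spans 3 powers of t: at least 3 crossings in any diagram


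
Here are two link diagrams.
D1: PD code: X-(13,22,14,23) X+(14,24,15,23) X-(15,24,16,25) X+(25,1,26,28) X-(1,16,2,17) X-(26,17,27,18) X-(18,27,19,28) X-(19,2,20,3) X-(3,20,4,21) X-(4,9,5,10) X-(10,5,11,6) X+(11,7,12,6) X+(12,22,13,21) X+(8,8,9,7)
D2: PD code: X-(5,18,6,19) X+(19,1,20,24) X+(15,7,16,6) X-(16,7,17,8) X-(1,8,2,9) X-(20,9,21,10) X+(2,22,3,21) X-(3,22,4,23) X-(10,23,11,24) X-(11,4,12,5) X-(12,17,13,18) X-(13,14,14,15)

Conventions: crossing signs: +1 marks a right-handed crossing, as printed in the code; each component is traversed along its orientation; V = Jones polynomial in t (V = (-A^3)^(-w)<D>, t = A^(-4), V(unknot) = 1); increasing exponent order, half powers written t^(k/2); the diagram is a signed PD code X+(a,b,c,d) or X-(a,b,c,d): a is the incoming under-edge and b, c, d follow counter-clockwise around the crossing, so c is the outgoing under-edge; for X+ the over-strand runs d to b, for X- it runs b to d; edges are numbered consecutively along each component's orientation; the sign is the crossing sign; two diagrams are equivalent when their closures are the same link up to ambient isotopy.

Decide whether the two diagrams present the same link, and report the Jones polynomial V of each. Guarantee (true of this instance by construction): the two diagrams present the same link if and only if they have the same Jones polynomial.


equivalent: yes
V(D1) = -t^-6 + t^-5 - t^-4 + 2t^-3 - t^-2 + t^-1  (w -4, c 14, <D> = A^-8 - A^-4 + 2 - A^4 + A^8 - A^12)
V(D2) = -t^-6 + t^-5 - t^-4 + 2t^-3 - t^-2 + t^-1  (w -6, c 12, <D> = A^-14 - A^-10 + 2A^-6 - A^-2 + A^2 - A^6)
why: one V(t) for all 2 diagrams — one class (guaranteed)


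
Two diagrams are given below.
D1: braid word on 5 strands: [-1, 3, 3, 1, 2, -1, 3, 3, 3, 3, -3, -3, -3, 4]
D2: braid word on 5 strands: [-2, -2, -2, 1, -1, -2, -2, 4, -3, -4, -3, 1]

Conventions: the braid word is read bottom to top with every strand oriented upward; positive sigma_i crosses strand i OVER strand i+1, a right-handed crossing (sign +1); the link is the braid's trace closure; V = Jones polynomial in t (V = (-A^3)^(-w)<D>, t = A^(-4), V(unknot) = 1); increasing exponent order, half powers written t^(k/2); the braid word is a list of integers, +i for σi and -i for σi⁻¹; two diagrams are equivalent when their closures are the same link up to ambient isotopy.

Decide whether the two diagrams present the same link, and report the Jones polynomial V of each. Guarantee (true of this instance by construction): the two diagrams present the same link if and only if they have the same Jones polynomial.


equivalent: no
D1 (bracket -A^-4 + 1 + A^8; 14 crossings at w = +4): V = t + t^3 - t^4
V(D2) = -t^-7 + t^-6 - t^-5 + t^-4 + t^-2  (w -6, c 12, <D> = A^-10 + A^-2 - A^2 + A^6 - A^10)
key observation: 2 classes among 2 diagrams; unequal V(t) rules out equality


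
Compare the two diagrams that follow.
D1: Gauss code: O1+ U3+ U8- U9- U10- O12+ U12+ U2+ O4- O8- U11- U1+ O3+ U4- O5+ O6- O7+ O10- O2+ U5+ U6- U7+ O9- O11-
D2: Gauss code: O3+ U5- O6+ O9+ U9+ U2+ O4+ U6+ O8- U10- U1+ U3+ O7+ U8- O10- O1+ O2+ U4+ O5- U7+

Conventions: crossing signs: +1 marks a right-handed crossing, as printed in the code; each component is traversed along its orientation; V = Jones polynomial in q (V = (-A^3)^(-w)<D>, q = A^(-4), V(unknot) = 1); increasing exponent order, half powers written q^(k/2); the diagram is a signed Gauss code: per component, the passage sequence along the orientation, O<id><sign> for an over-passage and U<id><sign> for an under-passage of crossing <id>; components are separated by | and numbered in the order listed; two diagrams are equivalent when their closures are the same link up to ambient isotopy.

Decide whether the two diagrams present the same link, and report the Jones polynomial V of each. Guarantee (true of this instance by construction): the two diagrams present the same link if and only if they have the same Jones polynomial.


equivalent: no
D1 (bracket 1; 12 crossings at w = 0): V = 1
D2 (bracket -A^-12 + 2A^-8 - 3A^-4 + 4 - 3A^4 + 3A^8 - 2A^12 + A^16; 10 crossings at w = +4): V = q^-1 - 2 + 3q - 3q^2 + 4q^3 - 3q^4 + 2q^5 - q^6
key observation: 2 values of V(q) split the 2 diagrams


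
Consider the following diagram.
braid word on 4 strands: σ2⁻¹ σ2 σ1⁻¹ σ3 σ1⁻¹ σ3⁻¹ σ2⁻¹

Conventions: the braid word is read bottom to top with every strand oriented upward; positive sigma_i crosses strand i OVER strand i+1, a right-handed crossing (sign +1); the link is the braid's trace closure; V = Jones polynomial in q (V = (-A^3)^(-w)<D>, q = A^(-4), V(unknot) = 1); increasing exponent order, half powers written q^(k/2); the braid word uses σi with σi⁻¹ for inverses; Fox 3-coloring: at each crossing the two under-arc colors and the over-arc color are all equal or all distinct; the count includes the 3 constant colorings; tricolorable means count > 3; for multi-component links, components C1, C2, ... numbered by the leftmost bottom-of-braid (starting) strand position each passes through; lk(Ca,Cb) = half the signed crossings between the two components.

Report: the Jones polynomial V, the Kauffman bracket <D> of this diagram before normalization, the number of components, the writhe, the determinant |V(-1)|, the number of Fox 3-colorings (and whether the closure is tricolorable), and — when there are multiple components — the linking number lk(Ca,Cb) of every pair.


V(q) = q^-3 + q^-2 + q^-1 + 1
bracket: -A^-9 - A^-5 - A^-1 - A^3, w = -3
3 components, writhe -3, over 7 crossings
lk(C1,C2) = -1
linking number lk(C1,C3) = 0
lk(C2,C3): 0
det 0, colorings 9 of 3^7 — tricolorable
observation: the word shrinks to σ1⁻¹ σ3 σ1⁻¹ σ3⁻¹ σ2⁻¹ after cancelling


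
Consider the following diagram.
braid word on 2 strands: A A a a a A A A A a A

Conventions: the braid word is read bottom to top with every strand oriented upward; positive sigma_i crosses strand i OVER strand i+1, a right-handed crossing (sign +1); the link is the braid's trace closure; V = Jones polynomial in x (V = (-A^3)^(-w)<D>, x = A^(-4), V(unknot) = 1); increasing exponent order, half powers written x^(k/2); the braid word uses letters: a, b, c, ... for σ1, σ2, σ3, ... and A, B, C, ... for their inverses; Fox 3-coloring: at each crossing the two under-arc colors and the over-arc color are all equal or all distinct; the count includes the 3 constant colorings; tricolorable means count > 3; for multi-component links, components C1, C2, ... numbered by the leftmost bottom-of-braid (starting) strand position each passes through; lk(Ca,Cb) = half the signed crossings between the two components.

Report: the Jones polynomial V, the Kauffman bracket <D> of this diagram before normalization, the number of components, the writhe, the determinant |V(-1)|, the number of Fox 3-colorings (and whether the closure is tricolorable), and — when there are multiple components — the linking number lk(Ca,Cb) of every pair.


V(x) = -x^-4 + x^-3 + x^-1
bracket: -A^-5 - A^3 + A^7, w = -3
1 component, writhe -3, over 11 crossings
det 3, colorings 9 of 3^11 — tricolorable
observation: the word shrinks to σ1⁻¹ σ1⁻¹ σ1⁻¹ after cancelling


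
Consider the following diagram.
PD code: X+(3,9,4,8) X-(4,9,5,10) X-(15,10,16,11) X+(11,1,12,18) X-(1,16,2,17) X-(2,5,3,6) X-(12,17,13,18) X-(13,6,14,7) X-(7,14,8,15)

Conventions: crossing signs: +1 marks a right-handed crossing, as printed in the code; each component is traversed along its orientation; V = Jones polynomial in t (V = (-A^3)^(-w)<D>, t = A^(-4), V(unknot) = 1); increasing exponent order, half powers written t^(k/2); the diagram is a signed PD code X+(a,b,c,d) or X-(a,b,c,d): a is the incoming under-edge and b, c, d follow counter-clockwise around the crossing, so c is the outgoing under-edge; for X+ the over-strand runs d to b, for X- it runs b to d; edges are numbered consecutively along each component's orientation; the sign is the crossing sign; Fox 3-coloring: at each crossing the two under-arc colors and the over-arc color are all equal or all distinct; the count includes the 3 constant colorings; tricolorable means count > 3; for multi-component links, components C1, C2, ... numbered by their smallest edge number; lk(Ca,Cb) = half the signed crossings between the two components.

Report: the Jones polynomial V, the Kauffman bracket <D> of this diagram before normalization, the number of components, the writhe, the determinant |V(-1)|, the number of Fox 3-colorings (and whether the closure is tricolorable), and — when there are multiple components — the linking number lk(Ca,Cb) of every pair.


V(t) = -t^-4 + t^-3 + t^-1
bracket: -A^-11 - A^-3 + A, w = -5
1 component, writhe -5, over 9 crossings
det 3, colorings 9 of 3^9 — tricolorable
observation: the span of V is 3, forcing >= 3 crossings in any diagram


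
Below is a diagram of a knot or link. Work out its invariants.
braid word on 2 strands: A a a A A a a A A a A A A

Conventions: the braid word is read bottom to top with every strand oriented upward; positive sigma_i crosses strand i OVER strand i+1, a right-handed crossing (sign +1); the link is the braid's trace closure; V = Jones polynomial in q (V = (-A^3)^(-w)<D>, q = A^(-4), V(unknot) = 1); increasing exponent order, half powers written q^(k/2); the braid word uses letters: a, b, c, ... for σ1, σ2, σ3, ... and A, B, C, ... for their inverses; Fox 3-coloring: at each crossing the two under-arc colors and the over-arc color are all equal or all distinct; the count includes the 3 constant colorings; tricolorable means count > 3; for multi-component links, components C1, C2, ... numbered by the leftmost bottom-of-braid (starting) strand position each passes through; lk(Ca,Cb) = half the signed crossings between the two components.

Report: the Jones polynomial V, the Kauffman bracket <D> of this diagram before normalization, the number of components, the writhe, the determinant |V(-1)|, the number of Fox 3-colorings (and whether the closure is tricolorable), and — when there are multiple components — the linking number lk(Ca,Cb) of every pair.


V = -q^-4 + q^-3 + q^-1
<D> = -A^-5 - A^3 + A^7 (w = -3)
1 component over 13 crossings, w = -3
9 Fox colorings among 3^13, |V(-1)| = 3: tricolorable
why: w = -3 shifts under R1 moves; the (-A^3)^(3) factor cancels that in V


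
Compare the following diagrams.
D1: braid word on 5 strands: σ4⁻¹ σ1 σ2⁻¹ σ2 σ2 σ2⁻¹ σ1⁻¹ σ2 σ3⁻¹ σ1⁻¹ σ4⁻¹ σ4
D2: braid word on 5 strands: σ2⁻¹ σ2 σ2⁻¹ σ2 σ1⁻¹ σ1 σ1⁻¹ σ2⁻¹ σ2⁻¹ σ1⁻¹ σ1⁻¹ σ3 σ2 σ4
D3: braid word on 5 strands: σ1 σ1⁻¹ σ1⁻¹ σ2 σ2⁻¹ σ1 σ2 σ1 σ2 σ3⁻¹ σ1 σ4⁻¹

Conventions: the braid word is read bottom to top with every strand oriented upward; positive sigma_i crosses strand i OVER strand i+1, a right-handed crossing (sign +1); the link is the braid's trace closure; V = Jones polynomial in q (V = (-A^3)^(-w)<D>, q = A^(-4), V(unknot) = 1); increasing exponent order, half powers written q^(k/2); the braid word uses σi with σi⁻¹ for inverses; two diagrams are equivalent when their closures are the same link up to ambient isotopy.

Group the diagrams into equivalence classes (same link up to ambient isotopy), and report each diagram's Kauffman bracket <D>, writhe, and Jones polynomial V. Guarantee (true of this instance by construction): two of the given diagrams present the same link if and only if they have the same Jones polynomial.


classes: {D1} | {D2} | {D3}
V(D1) = 1  [12 crossings, <D> = A^-6, w = -2]
V(D2) = -q^-6 + q^-5 - q^-4 + 2q^-3 - q^-2 + q^-1  [14 crossings, <D> = A^-2 - A^2 + 2A^6 - A^10 + A^14 - A^18, w = -2]
V(D3) = q + q^3 - q^4  (w +2, c 12, <D> = -A^-10 + A^-6 + A^2)
insight: V(q) takes 3 values over 3 diagrams, fixing the grouping


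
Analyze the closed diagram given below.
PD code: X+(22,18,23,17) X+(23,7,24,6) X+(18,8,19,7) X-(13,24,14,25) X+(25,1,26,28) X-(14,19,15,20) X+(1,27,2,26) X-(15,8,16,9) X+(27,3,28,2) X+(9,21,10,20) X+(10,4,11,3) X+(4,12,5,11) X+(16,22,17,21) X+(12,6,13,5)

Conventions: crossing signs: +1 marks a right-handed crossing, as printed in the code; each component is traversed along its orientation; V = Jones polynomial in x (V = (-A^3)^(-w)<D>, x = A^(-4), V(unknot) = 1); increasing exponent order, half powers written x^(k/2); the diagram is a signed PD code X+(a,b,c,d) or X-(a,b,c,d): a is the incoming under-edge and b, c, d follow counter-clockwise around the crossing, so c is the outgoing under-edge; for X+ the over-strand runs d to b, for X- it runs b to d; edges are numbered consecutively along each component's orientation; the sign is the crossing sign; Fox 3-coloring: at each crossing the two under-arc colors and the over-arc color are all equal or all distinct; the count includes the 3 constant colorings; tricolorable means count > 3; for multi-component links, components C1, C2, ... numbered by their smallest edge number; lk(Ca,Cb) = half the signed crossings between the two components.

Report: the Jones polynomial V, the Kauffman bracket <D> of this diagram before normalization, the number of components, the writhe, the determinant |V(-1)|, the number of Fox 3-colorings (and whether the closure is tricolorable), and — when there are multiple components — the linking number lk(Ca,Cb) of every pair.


V(x) = x^3 + 2x^5 - 2x^6 + 2x^7 - 3x^8 + 2x^9 - 2x^10 + x^11
bracket: A^-20 - 2A^-16 + 2A^-12 - 3A^-8 + 2A^-4 - 2 + 2A^4 + A^12, w = +8
1 component, writhe +8, over 14 crossings
det 15, colorings 9 of 3^14 — tricolorable
observation: |V(-1)| = 15: so tricolorable, since 3 divides 15


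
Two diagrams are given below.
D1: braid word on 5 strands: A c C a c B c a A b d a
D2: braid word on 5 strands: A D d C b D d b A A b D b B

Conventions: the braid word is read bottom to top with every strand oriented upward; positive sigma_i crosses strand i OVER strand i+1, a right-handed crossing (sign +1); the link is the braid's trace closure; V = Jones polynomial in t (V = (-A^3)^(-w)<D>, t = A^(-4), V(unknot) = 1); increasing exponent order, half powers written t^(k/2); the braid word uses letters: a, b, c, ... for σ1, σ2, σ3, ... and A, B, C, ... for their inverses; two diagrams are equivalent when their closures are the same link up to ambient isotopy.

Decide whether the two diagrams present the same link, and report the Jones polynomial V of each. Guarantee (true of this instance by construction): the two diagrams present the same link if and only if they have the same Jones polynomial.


equivalent: no
D1 (bracket A^12; 12 crossings at w = +4): V = 1
V(D2) = -t^-3 + 2t^-2 - 2t^-1 + 3 - 2t + 2t^2 - t^3  (w -2, c 14, <D> = -A^-18 + 2A^-14 - 2A^-10 + 3A^-6 - 2A^-2 + 2A^2 - A^6)
key observation: 2 classes among 2 diagrams; unequal V(t) rules out equality


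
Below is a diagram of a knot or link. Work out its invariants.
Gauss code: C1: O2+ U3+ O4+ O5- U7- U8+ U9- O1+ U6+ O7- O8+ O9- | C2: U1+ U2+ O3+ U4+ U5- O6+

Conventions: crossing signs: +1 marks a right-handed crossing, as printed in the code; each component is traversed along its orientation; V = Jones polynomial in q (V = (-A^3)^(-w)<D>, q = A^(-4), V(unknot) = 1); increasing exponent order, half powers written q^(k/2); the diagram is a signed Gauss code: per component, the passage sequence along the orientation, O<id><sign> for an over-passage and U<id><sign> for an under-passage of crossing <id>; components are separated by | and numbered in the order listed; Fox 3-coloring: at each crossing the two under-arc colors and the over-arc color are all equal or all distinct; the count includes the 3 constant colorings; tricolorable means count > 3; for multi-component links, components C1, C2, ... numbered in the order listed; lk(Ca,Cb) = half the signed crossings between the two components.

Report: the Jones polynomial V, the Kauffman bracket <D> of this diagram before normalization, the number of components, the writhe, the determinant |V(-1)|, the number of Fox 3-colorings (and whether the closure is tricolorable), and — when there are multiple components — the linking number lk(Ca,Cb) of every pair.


Jones polynomial: V(q) = -q^(1/2) + q^(3/2) - q^(5/2) - q^(9/2)
<D> = A^-9 + A^-1 - A^3 + A^7; writhe +3
components 2, writhe +3 (9 crossings)
linking number lk(C1,C2) = +2
3-colorings: 3 of 3^9, det 4 — not tricolorable
note: w = +3 (over 9 crossings) is diagram-only; (-A^3)^(-3) removes it from V


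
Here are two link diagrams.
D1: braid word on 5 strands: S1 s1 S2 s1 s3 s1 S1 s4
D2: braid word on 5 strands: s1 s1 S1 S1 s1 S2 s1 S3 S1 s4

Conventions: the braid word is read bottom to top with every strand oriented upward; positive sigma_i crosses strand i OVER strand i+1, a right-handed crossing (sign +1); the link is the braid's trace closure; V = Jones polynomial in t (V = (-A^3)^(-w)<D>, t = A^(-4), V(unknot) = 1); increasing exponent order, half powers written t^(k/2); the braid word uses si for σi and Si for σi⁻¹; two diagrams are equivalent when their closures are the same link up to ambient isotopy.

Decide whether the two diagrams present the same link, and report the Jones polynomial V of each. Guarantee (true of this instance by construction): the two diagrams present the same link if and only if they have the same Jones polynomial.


same link: yes
V(D1) = 1  [8 crossings, <D> = A^6, w = +2]
D2 (bracket 1; 10 crossings at w = 0): V = 1
note: one V(t) for all 2 diagrams — one class (guaranteed)


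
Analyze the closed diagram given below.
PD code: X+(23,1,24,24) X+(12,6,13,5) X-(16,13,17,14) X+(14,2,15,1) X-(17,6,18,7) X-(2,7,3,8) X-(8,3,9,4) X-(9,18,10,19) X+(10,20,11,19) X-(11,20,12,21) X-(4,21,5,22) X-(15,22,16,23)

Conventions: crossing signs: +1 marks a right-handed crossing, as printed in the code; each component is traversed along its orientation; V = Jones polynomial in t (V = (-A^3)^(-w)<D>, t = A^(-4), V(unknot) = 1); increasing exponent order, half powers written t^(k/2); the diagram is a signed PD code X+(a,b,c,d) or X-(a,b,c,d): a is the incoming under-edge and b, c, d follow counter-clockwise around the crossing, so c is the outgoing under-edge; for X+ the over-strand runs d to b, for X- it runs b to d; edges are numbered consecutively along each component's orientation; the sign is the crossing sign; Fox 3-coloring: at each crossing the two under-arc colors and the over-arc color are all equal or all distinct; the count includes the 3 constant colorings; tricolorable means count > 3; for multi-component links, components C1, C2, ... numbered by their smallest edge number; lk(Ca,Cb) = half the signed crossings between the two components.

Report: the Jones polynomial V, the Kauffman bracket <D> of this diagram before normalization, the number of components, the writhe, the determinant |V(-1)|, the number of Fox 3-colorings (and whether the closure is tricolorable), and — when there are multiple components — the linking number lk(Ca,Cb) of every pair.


V(t) = -t^-4 + t^-3 + t^-1
bracket: A^-8 + 1 - A^4, w = -4
1 component, writhe -4, over 12 crossings
det 3, colorings 9 of 3^12 — tricolorable
observation: det 3 = |V(-1)|; divisible by 3, so tricolorable


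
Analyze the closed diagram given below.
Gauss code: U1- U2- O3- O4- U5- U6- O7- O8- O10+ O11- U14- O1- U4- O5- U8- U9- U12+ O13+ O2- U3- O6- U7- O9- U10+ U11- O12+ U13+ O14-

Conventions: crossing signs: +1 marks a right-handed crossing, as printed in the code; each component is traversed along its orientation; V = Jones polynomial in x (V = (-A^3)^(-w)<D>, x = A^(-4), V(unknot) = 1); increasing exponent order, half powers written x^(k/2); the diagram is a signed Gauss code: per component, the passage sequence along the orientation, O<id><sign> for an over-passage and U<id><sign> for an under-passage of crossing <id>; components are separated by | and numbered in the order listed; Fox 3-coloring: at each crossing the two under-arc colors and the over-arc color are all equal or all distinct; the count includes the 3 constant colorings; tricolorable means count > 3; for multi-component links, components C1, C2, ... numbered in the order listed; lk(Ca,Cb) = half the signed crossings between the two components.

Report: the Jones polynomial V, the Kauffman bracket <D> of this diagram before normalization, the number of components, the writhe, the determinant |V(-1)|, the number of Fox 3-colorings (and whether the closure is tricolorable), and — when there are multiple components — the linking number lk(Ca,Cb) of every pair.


V = -x^-11 + x^-10 - x^-9 + x^-8 - x^-7 + x^-6 + x^-3
<D> = A^-12 + 1 - A^4 + A^8 - A^12 + A^16 - A^20 (w = -8)
1 component over 14 crossings, w = -8
3 Fox colorings among 3^14, |V(-1)| = 5: not tricolorable
why: |V(-1)| = 5: so not tricolorable, since 3 does not divide 5
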